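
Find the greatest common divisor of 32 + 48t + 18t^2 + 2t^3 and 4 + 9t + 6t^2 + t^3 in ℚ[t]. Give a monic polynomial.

4 + 5t + t^2

By polynomial division,
  2t^3 + 18t^2 + 48t + 32 = (2)(t^3 + 6t^2 + 9t + 4) + (6t^2 + 30t + 24)
  t^3 + 6t^2 + 9t + 4 = ((1/6)t + 1/6)(6t^2 + 30t + 24) + (0)
Last nonzero remainder: 6t^2 + 30t + 24. Dividing through by 6 gives the monic gcd t^2 + 5t + 4.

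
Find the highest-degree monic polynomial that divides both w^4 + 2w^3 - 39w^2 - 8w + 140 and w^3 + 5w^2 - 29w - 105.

w^2 + 2w - 35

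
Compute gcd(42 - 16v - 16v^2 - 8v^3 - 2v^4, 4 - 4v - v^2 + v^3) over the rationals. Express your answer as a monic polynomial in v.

-1 + v

Apply the Euclidean algorithm:
  -2v^4 - 8v^3 - 16v^2 - 16v + 42 = (-2v - 10)(v^3 - v^2 - 4v + 4) + (-34v^2 - 48v + 82)
  v^3 - v^2 - 4v + 4 = (-(1/34)v + 41/578)(-34v^2 - 48v + 82) + ((525/289)v - 525/289)
  -34v^2 - 48v + 82 = (-(9826/525)v - 23698/525)((525/289)v - 525/289) + (0)
Last nonzero remainder: (525/289)v - 525/289. Dividing through by 525/289 gives the monic gcd v - 1.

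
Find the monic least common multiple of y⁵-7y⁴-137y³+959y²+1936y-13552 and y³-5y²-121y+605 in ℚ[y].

y⁶-12y⁵-102y⁴+1644y³-2859y²-23232y+67760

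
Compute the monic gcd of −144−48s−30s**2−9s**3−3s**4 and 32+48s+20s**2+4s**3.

Repeated division with remainder:
  −3s**4−9s**3−30s**2−48s−144 = (−(3/4)s+3/2)(4s**3+20s**2+48s+32) + (−24s**2−96s−192)
  4s**3+20s**2+48s+32 = (−(1/6)s−1/6)(−24s**2−96s−192) + (0)
Last nonzero remainder: −24s**2−96s−192. Dividing through by −24 gives the monic gcd s**2+4s+8.

8+4s+s**2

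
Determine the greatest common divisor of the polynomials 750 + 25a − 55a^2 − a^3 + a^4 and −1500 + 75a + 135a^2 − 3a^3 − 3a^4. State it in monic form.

−125 − 25a + 5a^2 + a^3

By polynomial division,
  a^4 − a^3 − 55a^2 + 25a + 750 = (−1/3)(−3a^4 − 3a^3 + 135a^2 + 75a − 1500) + (−2a^3 − 10a^2 + 50a + 250)
  −3a^4 − 3a^3 + 135a^2 + 75a − 1500 = ((3/2)a − 6)(−2a^3 − 10a^2 + 50a + 250) + (0)
Last nonzero remainder: −2a^3 − 10a^2 + 50a + 250. Dividing through by −2 gives the monic gcd a^3 + 5a^2 − 25a − 125.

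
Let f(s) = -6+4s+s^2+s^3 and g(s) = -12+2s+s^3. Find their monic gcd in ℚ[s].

6+2s+s^2

Euclidean algorithm in ℚ[s]:
  s^3+s^2+4s-6 = (s^3+2s-12) + (s^2+2s+6)
  s^3+2s-12 = (s-2)(s^2+2s+6) + (0)
The last nonzero remainder s^2+2s+6 is already monic.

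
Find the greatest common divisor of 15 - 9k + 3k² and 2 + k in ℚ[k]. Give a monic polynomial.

By polynomial division,
  3k² - 9k + 15 = (3k - 15)(k + 2) + (45)
  k + 2 = ((1/45)k + 2/45)(45) + (0)
The last nonzero remainder is the constant 45, so the polynomials are coprime and gcd = 1.

1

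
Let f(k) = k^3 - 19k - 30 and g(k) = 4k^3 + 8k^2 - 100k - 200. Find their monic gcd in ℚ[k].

k^2 - 3k - 10

Euclidean algorithm in ℚ[k]:
  k^3 - 19k - 30 = (1/4)(4k^3 + 8k^2 - 100k - 200) + (-2k^2 + 6k + 20)
  4k^3 + 8k^2 - 100k - 200 = (-2k - 10)(-2k^2 + 6k + 20) + (0)
Last nonzero remainder: -2k^2 + 6k + 20. Dividing through by -2 gives the monic gcd k^2 - 3k - 10.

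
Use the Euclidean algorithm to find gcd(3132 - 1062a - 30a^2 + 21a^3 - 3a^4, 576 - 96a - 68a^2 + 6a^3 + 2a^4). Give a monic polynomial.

-18 + 3a + a^2

By polynomial division,
  -3a^4 + 21a^3 - 30a^2 - 1062a + 3132 = (-3/2)(2a^4 + 6a^3 - 68a^2 - 96a + 576) + (30a^3 - 132a^2 - 1206a + 3996)
  2a^4 + 6a^3 - 68a^2 - 96a + 576 = ((1/15)a + 37/75)(30a^3 - 132a^2 - 1206a + 3996) + ((1938/25)a^2 + (5814/25)a - 34884/25)
  30a^3 - 132a^2 - 1206a + 3996 = ((125/323)a - 925/323)((1938/25)a^2 + (5814/25)a - 34884/25) + (0)
Last nonzero remainder: (1938/25)a^2 + (5814/25)a - 34884/25. Dividing through by 1938/25 gives the monic gcd a^2 + 3a - 18.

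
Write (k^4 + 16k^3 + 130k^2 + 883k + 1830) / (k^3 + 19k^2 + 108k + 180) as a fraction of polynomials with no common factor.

Apply the Euclidean algorithm:
  k^4 + 16k^3 + 130k^2 + 883k + 1830 = (k − 3)(k^3 + 19k^2 + 108k + 180) + (79k^2 + 1027k + 2370)
  k^3 + 19k^2 + 108k + 180 = ((1/79)k + 6/79)(79k^2 + 1027k + 2370) + (0)
Last nonzero remainder: 79k^2 + 1027k + 2370. Dividing through by 79 gives the monic gcd k^2 + 13k + 30.
Cancel k^2 + 13k + 30 from numerator and denominator to get the reduced form.

(k^2 + 3k + 61)/(k + 6)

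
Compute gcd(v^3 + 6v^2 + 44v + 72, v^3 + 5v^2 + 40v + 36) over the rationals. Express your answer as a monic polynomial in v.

v^2 + 4v + 36

Euclidean algorithm in ℚ[v]:
  v^3 + 6v^2 + 44v + 72 = (v^3 + 5v^2 + 40v + 36) + (v^2 + 4v + 36)
  v^3 + 5v^2 + 40v + 36 = (v + 1)(v^2 + 4v + 36) + (0)
The last nonzero remainder v^2 + 4v + 36 is already monic.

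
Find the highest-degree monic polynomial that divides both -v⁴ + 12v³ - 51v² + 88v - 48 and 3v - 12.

v - 4

By polynomial division,
  -v⁴ + 12v³ - 51v² + 88v - 48 = (-(1/3)v³ + (8/3)v² - (19/3)v + 4)(3v - 12) + (0)
Last nonzero remainder: 3v - 12. Dividing through by 3 gives the monic gcd v - 4.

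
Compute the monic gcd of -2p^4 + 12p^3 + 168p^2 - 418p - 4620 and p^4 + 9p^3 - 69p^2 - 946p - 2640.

p^3 + p^2 - 77p - 330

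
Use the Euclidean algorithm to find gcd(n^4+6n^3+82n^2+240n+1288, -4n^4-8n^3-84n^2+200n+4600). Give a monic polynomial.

Repeated division with remainder:
  n^4+6n^3+82n^2+240n+1288 = (-1/4)(-4n^4-8n^3-84n^2+200n+4600) + (4n^3+61n^2+290n+2438)
  -4n^4-8n^3-84n^2+200n+4600 = (-n+53/4)(4n^3+61n^2+290n+2438) + (-(2409/4)n^2-(2409/2)n-55407/2)
  4n^3+61n^2+290n+2438 = (-(16/2409)n-212/2409)(-(2409/4)n^2-(2409/2)n-55407/2) + (0)
Last nonzero remainder: -(2409/4)n^2-(2409/2)n-55407/2. Dividing through by -2409/4 gives the monic gcd n^2+2n+46.

n^2+2n+46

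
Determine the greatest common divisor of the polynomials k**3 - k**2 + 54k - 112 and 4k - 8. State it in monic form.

k - 2

By polynomial division,
  k**3 - k**2 + 54k - 112 = ((1/4)k**2 + (1/4)k + 14)(4k - 8) + (0)
Last nonzero remainder: 4k - 8. Dividing through by 4 gives the monic gcd k - 2.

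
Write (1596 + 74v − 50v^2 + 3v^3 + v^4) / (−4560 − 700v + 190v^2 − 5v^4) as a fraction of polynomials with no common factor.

(−7 − v)/(20 + 5v)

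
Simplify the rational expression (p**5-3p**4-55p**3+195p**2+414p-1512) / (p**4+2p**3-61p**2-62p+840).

Euclidean algorithm in ℚ[p]:
  p**5-3p**4-55p**3+195p**2+414p-1512 = (p-5)(p**4+2p**3-61p**2-62p+840) + (16p**3-48p**2-736p+2688)
  p**4+2p**3-61p**2-62p+840 = ((1/16)p+5/16)(16p**3-48p**2-736p+2688) + (0)
Last nonzero remainder: 16p**3-48p**2-736p+2688. Dividing through by 16 gives the monic gcd p**3-3p**2-46p+168.
Cancel p**3-3p**2-46p+168 from numerator and denominator to get the reduced form.

(p**2-9)/(p+5)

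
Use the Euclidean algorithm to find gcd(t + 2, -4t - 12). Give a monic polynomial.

1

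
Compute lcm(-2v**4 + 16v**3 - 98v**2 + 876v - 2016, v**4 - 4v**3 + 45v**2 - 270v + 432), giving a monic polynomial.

Euclidean algorithm in ℚ[v]:
  -2v**4 + 16v**3 - 98v**2 + 876v - 2016 = (-2)(v**4 - 4v**3 + 45v**2 - 270v + 432) + (8v**3 - 8v**2 + 336v - 1152)
  v**4 - 4v**3 + 45v**2 - 270v + 432 = ((1/8)v - 3/8)(8v**3 - 8v**2 + 336v - 1152) + (0)
Last nonzero remainder: 8v**3 - 8v**2 + 336v - 1152. Dividing through by 8 gives the monic gcd v**3 - v**2 + 42v - 144.
Then lcm(f, g) = f·g / gcd(f, g); expanding and making the result monic gives the answer.

v**5 - 11v**4 + 73v**3 - 585v**2 + 2322v - 3024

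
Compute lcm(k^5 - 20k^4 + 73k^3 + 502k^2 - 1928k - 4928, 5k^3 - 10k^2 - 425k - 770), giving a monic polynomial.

Apply the Euclidean algorithm:
  k^5 - 20k^4 + 73k^3 + 502k^2 - 1928k - 4928 = ((1/5)k^2 - (18/5)k + 122/5)(5k^3 - 10k^2 - 425k - 770) + (-630k^2 + 5670k + 13860)
  5k^3 - 10k^2 - 425k - 770 = (-(1/126)k - 1/18)(-630k^2 + 5670k + 13860) + (0)
Last nonzero remainder: -630k^2 + 5670k + 13860. Dividing through by -630 gives the monic gcd k^2 - 9k - 22.
Then lcm(f, g) = f·g / gcd(f, g); expanding and making the result monic gives the answer.

k^6 - 13k^5 - 67k^4 + 1013k^3 + 1586k^2 - 18424k - 34496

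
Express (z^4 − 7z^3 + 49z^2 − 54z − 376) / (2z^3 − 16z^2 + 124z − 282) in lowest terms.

Euclidean algorithm in ℚ[z]:
  z^4 − 7z^3 + 49z^2 − 54z − 376 = ((1/2)z + 1/2)(2z^3 − 16z^2 + 124z − 282) + (−5z^2 + 25z − 235)
  2z^3 − 16z^2 + 124z − 282 = (−(2/5)z + 6/5)(−5z^2 + 25z − 235) + (0)
Last nonzero remainder: −5z^2 + 25z − 235. Dividing through by −5 gives the monic gcd z^2 − 5z + 47.
Cancel z^2 − 5z + 47 from numerator and denominator to get the reduced form.

(z^2 − 2z − 8)/(2z − 6)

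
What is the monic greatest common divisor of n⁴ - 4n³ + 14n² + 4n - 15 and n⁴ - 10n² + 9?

n² - 1

Apply the Euclidean algorithm:
  n⁴ - 4n³ + 14n² + 4n - 15 = (n⁴ - 10n² + 9) + (-4n³ + 24n² + 4n - 24)
  n⁴ - 10n² + 9 = (-(1/4)n - 3/2)(-4n³ + 24n² + 4n - 24) + (27n² - 27)
  -4n³ + 24n² + 4n - 24 = (-(4/27)n + 8/9)(27n² - 27) + (0)
Last nonzero remainder: 27n² - 27. Dividing through by 27 gives the monic gcd n² - 1.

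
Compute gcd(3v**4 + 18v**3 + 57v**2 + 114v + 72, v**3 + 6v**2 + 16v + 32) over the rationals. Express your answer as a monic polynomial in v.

By polynomial division,
  3v**4 + 18v**3 + 57v**2 + 114v + 72 = (3v)(v**3 + 6v**2 + 16v + 32) + (9v**2 + 18v + 72)
  v**3 + 6v**2 + 16v + 32 = ((1/9)v + 4/9)(9v**2 + 18v + 72) + (0)
Last nonzero remainder: 9v**2 + 18v + 72. Dividing through by 9 gives the monic gcd v**2 + 2v + 8.

v**2 + 2v + 8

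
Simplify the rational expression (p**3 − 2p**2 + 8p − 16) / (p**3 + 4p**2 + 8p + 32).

Repeated division with remainder:
  p**3 − 2p**2 + 8p − 16 = (p**3 + 4p**2 + 8p + 32) + (−6p**2 − 48)
  p**3 + 4p**2 + 8p + 32 = (−(1/6)p − 2/3)(−6p**2 − 48) + (0)
Last nonzero remainder: −6p**2 − 48. Dividing through by −6 gives the monic gcd p**2 + 8.
Cancel p**2 + 8 from numerator and denominator to get the reduced form.

(p − 2)/(p + 4)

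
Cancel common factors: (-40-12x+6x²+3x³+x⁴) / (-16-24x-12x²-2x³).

(20-4x-x²-x³)/(8+8x+2x²)

By polynomial division,
  x⁴+3x³+6x²-12x-40 = (-(1/2)x+3/2)(-2x³-12x²-24x-16) + (12x²+16x-16)
  -2x³-12x²-24x-16 = (-(1/6)x-7/9)(12x²+16x-16) + (-(128/9)x-256/9)
  12x²+16x-16 = (-(27/32)x+9/16)(-(128/9)x-256/9) + (0)
Last nonzero remainder: -(128/9)x-256/9. Dividing through by -128/9 gives the monic gcd x+2.
Cancel x+2 from numerator and denominator to get the reduced form.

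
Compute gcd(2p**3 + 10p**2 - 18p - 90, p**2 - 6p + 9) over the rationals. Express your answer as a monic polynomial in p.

Repeated division with remainder:
  2p**3 + 10p**2 - 18p - 90 = (2p + 22)(p**2 - 6p + 9) + (96p - 288)
  p**2 - 6p + 9 = ((1/96)p - 1/32)(96p - 288) + (0)
Last nonzero remainder: 96p - 288. Dividing through by 96 gives the monic gcd p - 3.

p - 3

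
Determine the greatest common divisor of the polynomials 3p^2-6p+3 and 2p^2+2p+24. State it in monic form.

Repeated division with remainder:
  3p^2-6p+3 = (3/2)(2p^2+2p+24) + (-9p-33)
  2p^2+2p+24 = (-(2/9)p+16/27)(-9p-33) + (392/9)
  -9p-33 = (-(81/392)p-297/392)(392/9) + (0)
The last nonzero remainder is the constant 392/9, so the polynomials are coprime and gcd = 1.

1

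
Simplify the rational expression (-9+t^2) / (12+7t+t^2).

(-3+t)/(4+t)

Repeated division with remainder:
  t^2-9 = (t^2+7t+12) + (-7t-21)
  t^2+7t+12 = (-(1/7)t-4/7)(-7t-21) + (0)
Last nonzero remainder: -7t-21. Dividing through by -7 gives the monic gcd t+3.
Cancel t+3 from numerator and denominator to get the reduced form.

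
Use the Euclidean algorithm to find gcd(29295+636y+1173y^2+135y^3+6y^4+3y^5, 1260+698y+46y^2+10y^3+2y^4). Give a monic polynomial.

Repeated division with remainder:
  3y^5+6y^4+135y^3+1173y^2+636y+29295 = ((3/2)y−9/2)(2y^4+10y^3+46y^2+698y+1260) + (111y^3+333y^2+1887y+34965)
  2y^4+10y^3+46y^2+698y+1260 = ((2/111)y+4/111)(111y^3+333y^2+1887y+34965) + (0)
Last nonzero remainder: 111y^3+333y^2+1887y+34965. Dividing through by 111 gives the monic gcd y^3+3y^2+17y+315.

315+17y+3y^2+y^3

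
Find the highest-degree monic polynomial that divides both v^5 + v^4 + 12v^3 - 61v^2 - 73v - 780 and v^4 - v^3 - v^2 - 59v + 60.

v^3 - v - 60

Apply the Euclidean algorithm:
  v^5 + v^4 + 12v^3 - 61v^2 - 73v - 780 = (v + 2)(v^4 - v^3 - v^2 - 59v + 60) + (15v^3 - 15v - 900)
  v^4 - v^3 - v^2 - 59v + 60 = ((1/15)v - 1/15)(15v^3 - 15v - 900) + (0)
Last nonzero remainder: 15v^3 - 15v - 900. Dividing through by 15 gives the monic gcd v^3 - v - 60.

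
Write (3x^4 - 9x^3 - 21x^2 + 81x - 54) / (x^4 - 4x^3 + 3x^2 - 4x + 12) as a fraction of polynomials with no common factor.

Euclidean algorithm in ℚ[x]:
  3x^4 - 9x^3 - 21x^2 + 81x - 54 = (3)(x^4 - 4x^3 + 3x^2 - 4x + 12) + (3x^3 - 30x^2 + 93x - 90)
  x^4 - 4x^3 + 3x^2 - 4x + 12 = ((1/3)x + 2)(3x^3 - 30x^2 + 93x - 90) + (32x^2 - 160x + 192)
  3x^3 - 30x^2 + 93x - 90 = ((3/32)x - 15/32)(32x^2 - 160x + 192) + (0)
Last nonzero remainder: 32x^2 - 160x + 192. Dividing through by 32 gives the monic gcd x^2 - 5x + 6.
Cancel x^2 - 5x + 6 from numerator and denominator to get the reduced form.

(3x^2 + 6x - 9)/(x^2 + x + 2)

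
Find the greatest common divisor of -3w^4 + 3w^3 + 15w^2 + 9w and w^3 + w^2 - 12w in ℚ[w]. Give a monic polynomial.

w^2 - 3w

Repeated division with remainder:
  -3w^4 + 3w^3 + 15w^2 + 9w = (-3w + 6)(w^3 + w^2 - 12w) + (-27w^2 + 81w)
  w^3 + w^2 - 12w = (-(1/27)w - 4/27)(-27w^2 + 81w) + (0)
Last nonzero remainder: -27w^2 + 81w. Dividing through by -27 gives the monic gcd w^2 - 3w.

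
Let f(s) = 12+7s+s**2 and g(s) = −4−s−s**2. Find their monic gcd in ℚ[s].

1

Euclidean algorithm in ℚ[s]:
  s**2+7s+12 = (−1)(−s**2−s−4) + (6s+8)
  −s**2−s−4 = (−(1/6)s+1/18)(6s+8) + (−40/9)
  6s+8 = (−(27/20)s−9/5)(−40/9) + (0)
The last nonzero remainder is the constant −40/9, so the polynomials are coprime and gcd = 1.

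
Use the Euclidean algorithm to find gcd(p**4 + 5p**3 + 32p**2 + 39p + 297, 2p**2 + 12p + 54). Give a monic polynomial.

p**2 + 6p + 27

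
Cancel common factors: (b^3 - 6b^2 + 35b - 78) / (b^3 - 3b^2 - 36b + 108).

(b^2 - 3b + 26)/(b^2 - 36)

By polynomial division,
  b^3 - 6b^2 + 35b - 78 = (b^3 - 3b^2 - 36b + 108) + (-3b^2 + 71b - 186)
  b^3 - 3b^2 - 36b + 108 = (-(1/3)b - 62/9)(-3b^2 + 71b - 186) + ((3520/9)b - 3520/3)
  -3b^2 + 71b - 186 = (-(27/3520)b + 279/1760)((3520/9)b - 3520/3) + (0)
Last nonzero remainder: (3520/9)b - 3520/3. Dividing through by 3520/9 gives the monic gcd b - 3.
Cancel b - 3 from numerator and denominator to get the reduced form.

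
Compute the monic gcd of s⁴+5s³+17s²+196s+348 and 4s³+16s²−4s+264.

s+6

By polynomial division,
  s⁴+5s³+17s²+196s+348 = ((1/4)s+1/4)(4s³+16s²−4s+264) + (14s²+131s+282)
  4s³+16s²−4s+264 = ((2/7)s−75/49)(14s²+131s+282) + ((5681/49)s+34086/49)
  14s²+131s+282 = ((686/5681)s+2303/5681)((5681/49)s+34086/49) + (0)
Last nonzero remainder: (5681/49)s+34086/49. Dividing through by 5681/49 gives the monic gcd s+6.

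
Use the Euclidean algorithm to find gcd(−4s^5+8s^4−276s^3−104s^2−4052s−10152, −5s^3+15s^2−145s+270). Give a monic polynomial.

s^2−s+27

Euclidean algorithm in ℚ[s]:
  −4s^5+8s^4−276s^3−104s^2−4052s−10152 = ((4/5)s^2+(4/5)s+172/5)(−5s^3+15s^2−145s+270) + (−720s^2+720s−19440)
  −5s^3+15s^2−145s+270 = ((1/144)s−1/72)(−720s^2+720s−19440) + (0)
Last nonzero remainder: −720s^2+720s−19440. Dividing through by −720 gives the monic gcd s^2−s+27.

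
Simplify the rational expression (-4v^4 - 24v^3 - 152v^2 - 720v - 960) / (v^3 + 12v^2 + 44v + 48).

(-4v^2 - 120)/(v + 6)

Euclidean algorithm in ℚ[v]:
  -4v^4 - 24v^3 - 152v^2 - 720v - 960 = (-4v + 24)(v^3 + 12v^2 + 44v + 48) + (-264v^2 - 1584v - 2112)
  v^3 + 12v^2 + 44v + 48 = (-(1/264)v - 1/44)(-264v^2 - 1584v - 2112) + (0)
Last nonzero remainder: -264v^2 - 1584v - 2112. Dividing through by -264 gives the monic gcd v^2 + 6v + 8.
Cancel v^2 + 6v + 8 from numerator and denominator to get the reduced form.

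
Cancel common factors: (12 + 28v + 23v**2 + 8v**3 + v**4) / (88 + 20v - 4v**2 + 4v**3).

By polynomial division,
  v**4 + 8v**3 + 23v**2 + 28v + 12 = ((1/4)v + 9/4)(4v**3 - 4v**2 + 20v + 88) + (27v**2 - 39v - 186)
  4v**3 - 4v**2 + 20v + 88 = ((4/27)v + 16/243)(27v**2 - 39v - 186) + ((4060/81)v + 8120/81)
  27v**2 - 39v - 186 = ((2187/4060)v - 7533/4060)((4060/81)v + 8120/81) + (0)
Last nonzero remainder: (4060/81)v + 8120/81. Dividing through by 4060/81 gives the monic gcd v + 2.
Cancel v + 2 from numerator and denominator to get the reduced form.

(6 + 11v + 6v**2 + v**3)/(44 - 12v + 4v**2)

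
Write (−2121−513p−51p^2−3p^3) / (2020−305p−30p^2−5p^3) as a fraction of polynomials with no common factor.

(21+3p)/(−20+5p)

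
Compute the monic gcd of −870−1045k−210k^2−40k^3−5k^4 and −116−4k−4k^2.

29+k+k^2

By polynomial division,
  −5k^4−40k^3−210k^2−1045k−870 = ((5/4)k^2+(35/4)k+15/2)(−4k^2−4k−116) + (0)
Last nonzero remainder: −4k^2−4k−116. Dividing through by −4 gives the monic gcd k^2+k+29.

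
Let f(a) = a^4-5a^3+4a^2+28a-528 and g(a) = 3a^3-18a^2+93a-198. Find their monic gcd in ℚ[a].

Apply the Euclidean algorithm:
  a^4-5a^3+4a^2+28a-528 = ((1/3)a+1/3)(3a^3-18a^2+93a-198) + (-21a^2+63a-462)
  3a^3-18a^2+93a-198 = (-(1/7)a+3/7)(-21a^2+63a-462) + (0)
Last nonzero remainder: -21a^2+63a-462. Dividing through by -21 gives the monic gcd a^2-3a+22.

a^2-3a+22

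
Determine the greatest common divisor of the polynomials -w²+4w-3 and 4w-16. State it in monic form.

1

By polynomial division,
  -w²+4w-3 = (-(1/4)w)(4w-16) + (-3)
  4w-16 = (-(4/3)w+16/3)(-3) + (0)
The last nonzero remainder is the constant -3, so the polynomials are coprime and gcd = 1.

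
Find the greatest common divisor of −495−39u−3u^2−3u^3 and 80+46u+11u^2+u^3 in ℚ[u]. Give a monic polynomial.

Euclidean algorithm in ℚ[u]:
  −3u^3−3u^2−39u−495 = (−3)(u^3+11u^2+46u+80) + (30u^2+99u−255)
  u^3+11u^2+46u+80 = ((1/30)u+77/300)(30u^2+99u−255) + ((2909/100)u+2909/20)
  30u^2+99u−255 = ((3000/2909)u−5100/2909)((2909/100)u+2909/20) + (0)
Last nonzero remainder: (2909/100)u+2909/20. Dividing through by 2909/100 gives the monic gcd u+5.

5+u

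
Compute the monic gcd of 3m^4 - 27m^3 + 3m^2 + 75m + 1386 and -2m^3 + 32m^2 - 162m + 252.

m^2 - 13m + 42

Apply the Euclidean algorithm:
  3m^4 - 27m^3 + 3m^2 + 75m + 1386 = (-(3/2)m - 21/2)(-2m^3 + 32m^2 - 162m + 252) + (96m^2 - 1248m + 4032)
  -2m^3 + 32m^2 - 162m + 252 = (-(1/48)m + 1/16)(96m^2 - 1248m + 4032) + (0)
Last nonzero remainder: 96m^2 - 1248m + 4032. Dividing through by 96 gives the monic gcd m^2 - 13m + 42.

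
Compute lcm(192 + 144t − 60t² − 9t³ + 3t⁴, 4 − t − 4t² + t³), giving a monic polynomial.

−64 + 16t + 68t² − 17t³ − 4t⁴ + t⁵

Repeated division with remainder:
  3t⁴ − 9t³ − 60t² + 144t + 192 = (3t + 3)(t³ − 4t² − t + 4) + (−45t² + 135t + 180)
  t³ − 4t² − t + 4 = (−(1/45)t + 1/45)(−45t² + 135t + 180) + (0)
Last nonzero remainder: −45t² + 135t + 180. Dividing through by −45 gives the monic gcd t² − 3t − 4.
Then lcm(f, g) = f·g / gcd(f, g); expanding and making the result monic gives the answer.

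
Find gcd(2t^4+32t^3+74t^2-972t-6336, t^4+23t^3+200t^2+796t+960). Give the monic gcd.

t^2+11t+48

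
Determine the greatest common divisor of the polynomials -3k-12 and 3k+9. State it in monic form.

1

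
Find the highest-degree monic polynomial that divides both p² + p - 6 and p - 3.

1

Apply the Euclidean algorithm:
  p² + p - 6 = (p + 4)(p - 3) + (6)
  p - 3 = ((1/6)p - 1/2)(6) + (0)
The last nonzero remainder is the constant 6, so the polynomials are coprime and gcd = 1.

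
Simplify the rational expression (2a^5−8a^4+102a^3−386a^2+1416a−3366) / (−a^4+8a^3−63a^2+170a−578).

Euclidean algorithm in ℚ[a]:
  2a^5−8a^4+102a^3−386a^2+1416a−3366 = (−2a−8)(−a^4+8a^3−63a^2+170a−578) + (40a^3−550a^2+1620a−7990)
  −a^4+8a^3−63a^2+170a−578 = (−(1/40)a−23/160)(40a^3−550a^2+1620a−7990) + (−(1625/16)a^2+(1625/8)a−27625/16)
  40a^3−550a^2+1620a−7990 = (−(128/325)a+1504/325)(−(1625/16)a^2+(1625/8)a−27625/16) + (0)
Last nonzero remainder: −(1625/16)a^2+(1625/8)a−27625/16. Dividing through by −1625/16 gives the monic gcd a^2−2a+17.
Cancel a^2−2a+17 from numerator and denominator to get the reduced form.

(−2a^3+4a^2−60a+198)/(a^2−6a+34)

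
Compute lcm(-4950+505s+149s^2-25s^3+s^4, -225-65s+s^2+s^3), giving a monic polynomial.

-24750-2425s+1250s^2+24s^3-20s^4+s^5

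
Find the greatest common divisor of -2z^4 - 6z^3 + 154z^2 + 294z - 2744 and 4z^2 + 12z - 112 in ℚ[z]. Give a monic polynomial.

z^2 + 3z - 28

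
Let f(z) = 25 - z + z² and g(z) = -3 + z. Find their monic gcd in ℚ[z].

1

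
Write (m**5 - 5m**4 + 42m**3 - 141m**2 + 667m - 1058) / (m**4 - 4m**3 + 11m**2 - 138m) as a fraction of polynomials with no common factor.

Euclidean algorithm in ℚ[m]:
  m**5 - 5m**4 + 42m**3 - 141m**2 + 667m - 1058 = (m - 1)(m**4 - 4m**3 + 11m**2 - 138m) + (27m**3 + 8m**2 + 529m - 1058)
  m**4 - 4m**3 + 11m**2 - 138m = ((1/27)m - 116/729)(27m**3 + 8m**2 + 529m - 1058) + (-(5336/729)m**2 - (10672/729)m - 122728/729)
  27m**3 + 8m**2 + 529m - 1058 = (-(19683/5336)m + 729/116)(-(5336/729)m**2 - (10672/729)m - 122728/729) + (0)
Last nonzero remainder: -(5336/729)m**2 - (10672/729)m - 122728/729. Dividing through by -5336/729 gives the monic gcd m**2 + 2m + 23.
Cancel m**2 + 2m + 23 from numerator and denominator to get the reduced form.

(m**3 - 7m**2 + 33m - 46)/(m**2 - 6m)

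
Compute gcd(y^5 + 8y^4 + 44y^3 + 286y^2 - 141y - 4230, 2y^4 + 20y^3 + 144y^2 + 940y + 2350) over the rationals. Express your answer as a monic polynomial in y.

y^3 + 5y^2 + 47y + 235

By polynomial division,
  y^5 + 8y^4 + 44y^3 + 286y^2 - 141y - 4230 = ((1/2)y - 1)(2y^4 + 20y^3 + 144y^2 + 940y + 2350) + (-8y^3 - 40y^2 - 376y - 1880)
  2y^4 + 20y^3 + 144y^2 + 940y + 2350 = (-(1/4)y - 5/4)(-8y^3 - 40y^2 - 376y - 1880) + (0)
Last nonzero remainder: -8y^3 - 40y^2 - 376y - 1880. Dividing through by -8 gives the monic gcd y^3 + 5y^2 + 47y + 235.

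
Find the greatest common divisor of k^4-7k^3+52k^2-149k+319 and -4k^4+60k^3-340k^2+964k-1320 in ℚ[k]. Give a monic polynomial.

Euclidean algorithm in ℚ[k]:
  k^4-7k^3+52k^2-149k+319 = (-1/4)(-4k^4+60k^3-340k^2+964k-1320) + (8k^3-33k^2+92k-11)
  -4k^4+60k^3-340k^2+964k-1320 = (-(1/2)k+87/16)(8k^3-33k^2+92k-11) + (-(1833/16)k^2+(1833/4)k-20163/16)
  8k^3-33k^2+92k-11 = (-(128/1833)k+16/1833)(-(1833/16)k^2+(1833/4)k-20163/16) + (0)
Last nonzero remainder: -(1833/16)k^2+(1833/4)k-20163/16. Dividing through by -1833/16 gives the monic gcd k^2-4k+11.

k^2-4k+11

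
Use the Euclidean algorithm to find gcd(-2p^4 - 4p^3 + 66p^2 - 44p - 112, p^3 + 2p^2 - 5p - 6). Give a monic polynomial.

Repeated division with remainder:
  -2p^4 - 4p^3 + 66p^2 - 44p - 112 = (-2p)(p^3 + 2p^2 - 5p - 6) + (56p^2 - 56p - 112)
  p^3 + 2p^2 - 5p - 6 = ((1/56)p + 3/56)(56p^2 - 56p - 112) + (0)
Last nonzero remainder: 56p^2 - 56p - 112. Dividing through by 56 gives the monic gcd p^2 - p - 2.

p^2 - p - 2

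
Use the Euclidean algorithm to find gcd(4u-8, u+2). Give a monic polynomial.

Repeated division with remainder:
  4u-8 = (4)(u+2) + (-16)
  u+2 = (-(1/16)u-1/8)(-16) + (0)
The last nonzero remainder is the constant -16, so the polynomials are coprime and gcd = 1.

1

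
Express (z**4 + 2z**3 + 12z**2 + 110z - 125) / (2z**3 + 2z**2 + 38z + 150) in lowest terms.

By polynomial division,
  z**4 + 2z**3 + 12z**2 + 110z - 125 = ((1/2)z + 1/2)(2z**3 + 2z**2 + 38z + 150) + (-8z**2 + 16z - 200)
  2z**3 + 2z**2 + 38z + 150 = (-(1/4)z - 3/4)(-8z**2 + 16z - 200) + (0)
Last nonzero remainder: -8z**2 + 16z - 200. Dividing through by -8 gives the monic gcd z**2 - 2z + 25.
Cancel z**2 - 2z + 25 from numerator and denominator to get the reduced form.

(z**2 + 4z - 5)/(2z + 6)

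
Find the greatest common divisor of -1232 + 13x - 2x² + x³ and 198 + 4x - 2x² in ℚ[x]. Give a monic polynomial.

-11 + x

Euclidean algorithm in ℚ[x]:
  x³ - 2x² + 13x - 1232 = (-(1/2)x)(-2x² + 4x + 198) + (112x - 1232)
  -2x² + 4x + 198 = (-(1/56)x - 9/56)(112x - 1232) + (0)
Last nonzero remainder: 112x - 1232. Dividing through by 112 gives the monic gcd x - 11.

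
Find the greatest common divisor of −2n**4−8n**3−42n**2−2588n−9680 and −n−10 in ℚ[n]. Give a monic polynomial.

Apply the Euclidean algorithm:
  −2n**4−8n**3−42n**2−2588n−9680 = (2n**3−12n**2+162n+968)(−n−10) + (0)
Last nonzero remainder: −n−10. Dividing through by −1 gives the monic gcd n+10.

n+10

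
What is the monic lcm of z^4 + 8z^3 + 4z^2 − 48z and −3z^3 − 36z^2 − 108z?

z^5 + 14z^4 + 52z^3 − 24z^2 − 288z

Apply the Euclidean algorithm:
  z^4 + 8z^3 + 4z^2 − 48z = (−(1/3)z + 4/3)(−3z^3 − 36z^2 − 108z) + (16z^2 + 96z)
  −3z^3 − 36z^2 − 108z = (−(3/16)z − 9/8)(16z^2 + 96z) + (0)
Last nonzero remainder: 16z^2 + 96z. Dividing through by 16 gives the monic gcd z^2 + 6z.
Then lcm(f, g) = f·g / gcd(f, g); expanding and making the result monic gives the answer.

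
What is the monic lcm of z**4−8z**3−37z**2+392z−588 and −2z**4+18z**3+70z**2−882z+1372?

z**5−15z**4+19z**3+651z**2−3332z+4116

Repeated division with remainder:
  z**4−8z**3−37z**2+392z−588 = (−1/2)(−2z**4+18z**3+70z**2−882z+1372) + (z**3−2z**2−49z+98)
  −2z**4+18z**3+70z**2−882z+1372 = (−2z+14)(z**3−2z**2−49z+98) + (0)
The last nonzero remainder z**3−2z**2−49z+98 is already monic.
Then lcm(f, g) = f·g / gcd(f, g); expanding and making the result monic gives the answer.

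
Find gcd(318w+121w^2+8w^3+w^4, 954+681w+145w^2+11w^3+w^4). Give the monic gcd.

318+121w+8w^2+w^3

By polynomial division,
  w^4+8w^3+121w^2+318w = (w^4+11w^3+145w^2+681w+954) + (-3w^3-24w^2-363w-954)
  w^4+11w^3+145w^2+681w+954 = (-(1/3)w-1)(-3w^3-24w^2-363w-954) + (0)
Last nonzero remainder: -3w^3-24w^2-363w-954. Dividing through by -3 gives the monic gcd w^3+8w^2+121w+318.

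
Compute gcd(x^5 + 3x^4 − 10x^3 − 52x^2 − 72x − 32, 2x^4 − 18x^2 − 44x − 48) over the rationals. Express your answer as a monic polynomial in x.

x^2 − 2x − 8

Apply the Euclidean algorithm:
  x^5 + 3x^4 − 10x^3 − 52x^2 − 72x − 32 = ((1/2)x + 3/2)(2x^4 − 18x^2 − 44x − 48) + (−x^3 − 3x^2 + 18x + 40)
  2x^4 − 18x^2 − 44x − 48 = (−2x + 6)(−x^3 − 3x^2 + 18x + 40) + (36x^2 − 72x − 288)
  −x^3 − 3x^2 + 18x + 40 = (−(1/36)x − 5/36)(36x^2 − 72x − 288) + (0)
Last nonzero remainder: 36x^2 − 72x − 288. Dividing through by 36 gives the monic gcd x^2 − 2x − 8.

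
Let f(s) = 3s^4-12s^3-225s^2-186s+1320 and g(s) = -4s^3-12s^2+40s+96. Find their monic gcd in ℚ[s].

Apply the Euclidean algorithm:
  3s^4-12s^3-225s^2-186s+1320 = (-(3/4)s+21/4)(-4s^3-12s^2+40s+96) + (-132s^2-324s+816)
  -4s^3-12s^2+40s+96 = ((1/33)s+2/121)(-132s^2-324s+816) + ((2496/121)s+9984/121)
  -132s^2-324s+816 = (-(1331/208)s+2057/208)((2496/121)s+9984/121) + (0)
Last nonzero remainder: (2496/121)s+9984/121. Dividing through by 2496/121 gives the monic gcd s+4.

s+4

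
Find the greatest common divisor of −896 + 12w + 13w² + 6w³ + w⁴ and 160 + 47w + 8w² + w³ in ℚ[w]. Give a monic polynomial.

32 + 3w + w²

By polynomial division,
  w⁴ + 6w³ + 13w² + 12w − 896 = (w − 2)(w³ + 8w² + 47w + 160) + (−18w² − 54w − 576)
  w³ + 8w² + 47w + 160 = (−(1/18)w − 5/18)(−18w² − 54w − 576) + (0)
Last nonzero remainder: −18w² − 54w − 576. Dividing through by −18 gives the monic gcd w² + 3w + 32.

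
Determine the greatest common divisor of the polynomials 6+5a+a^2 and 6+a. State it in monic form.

Euclidean algorithm in ℚ[a]:
  a^2+5a+6 = (a-1)(a+6) + (12)
  a+6 = ((1/12)a+1/2)(12) + (0)
The last nonzero remainder is the constant 12, so the polynomials are coprime and gcd = 1.

1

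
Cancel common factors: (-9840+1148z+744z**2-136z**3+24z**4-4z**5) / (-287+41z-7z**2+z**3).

(-240+28z+24z**2-4z**3)/(-7+z)

Euclidean algorithm in ℚ[z]:
  -4z**5+24z**4-136z**3+744z**2+1148z-9840 = (-4z**2-4z)(z**3-7z**2+41z-287) + (-240z**2-9840)
  z**3-7z**2+41z-287 = (-(1/240)z+7/240)(-240z**2-9840) + (0)
Last nonzero remainder: -240z**2-9840. Dividing through by -240 gives the monic gcd z**2+41.
Cancel z**2+41 from numerator and denominator to get the reduced form.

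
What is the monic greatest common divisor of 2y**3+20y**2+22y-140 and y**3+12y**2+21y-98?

y**2+5y-14

Apply the Euclidean algorithm:
  2y**3+20y**2+22y-140 = (2)(y**3+12y**2+21y-98) + (-4y**2-20y+56)
  y**3+12y**2+21y-98 = (-(1/4)y-7/4)(-4y**2-20y+56) + (0)
Last nonzero remainder: -4y**2-20y+56. Dividing through by -4 gives the monic gcd y**2+5y-14.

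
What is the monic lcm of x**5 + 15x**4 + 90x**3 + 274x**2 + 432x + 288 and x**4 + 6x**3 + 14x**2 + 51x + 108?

Euclidean algorithm in ℚ[x]:
  x**5 + 15x**4 + 90x**3 + 274x**2 + 432x + 288 = (x + 9)(x**4 + 6x**3 + 14x**2 + 51x + 108) + (22x**3 + 97x**2 − 135x − 684)
  x**4 + 6x**3 + 14x**2 + 51x + 108 = ((1/22)x + 35/484)(22x**3 + 97x**2 − 135x − 684) + ((6351/484)x**2 + (44457/484)x + 19053/121)
  22x**3 + 97x**2 − 135x − 684 = ((10648/6351)x − 9196/2117)((6351/484)x**2 + (44457/484)x + 19053/121) + (0)
Last nonzero remainder: (6351/484)x**2 + (44457/484)x + 19053/121. Dividing through by 6351/484 gives the monic gcd x**2 + 7x + 12.
Then lcm(f, g) = f·g / gcd(f, g); expanding and making the result monic gives the answer.

x**7 + 14x**6 + 84x**5 + 319x**4 + 968x**3 + 2322x**2 + 3600x + 2592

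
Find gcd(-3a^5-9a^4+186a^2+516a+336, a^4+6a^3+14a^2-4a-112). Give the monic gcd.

a^2+4a+14

By polynomial division,
  -3a^5-9a^4+186a^2+516a+336 = (-3a+9)(a^4+6a^3+14a^2-4a-112) + (-12a^3+48a^2+216a+1344)
  a^4+6a^3+14a^2-4a-112 = (-(1/12)a-5/6)(-12a^3+48a^2+216a+1344) + (72a^2+288a+1008)
  -12a^3+48a^2+216a+1344 = (-(1/6)a+4/3)(72a^2+288a+1008) + (0)
Last nonzero remainder: 72a^2+288a+1008. Dividing through by 72 gives the monic gcd a^2+4a+14.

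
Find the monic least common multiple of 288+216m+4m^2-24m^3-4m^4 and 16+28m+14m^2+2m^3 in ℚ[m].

Euclidean algorithm in ℚ[m]:
  -4m^4-24m^3+4m^2+216m+288 = (-2m+2)(2m^3+14m^2+28m+16) + (32m^2+192m+256)
  2m^3+14m^2+28m+16 = ((1/16)m+1/16)(32m^2+192m+256) + (0)
Last nonzero remainder: 32m^2+192m+256. Dividing through by 32 gives the monic gcd m^2+6m+8.
Then lcm(f, g) = f·g / gcd(f, g); expanding and making the result monic gives the answer.

-72-126m-55m^2+5m^3+7m^4+m^5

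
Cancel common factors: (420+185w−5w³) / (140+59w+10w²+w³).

By polynomial division,
  −5w³+185w+420 = (−5)(w³+10w²+59w+140) + (50w²+480w+1120)
  w³+10w²+59w+140 = ((1/50)w+1/125)(50w²+480w+1120) + ((819/25)w+3276/25)
  50w²+480w+1120 = ((1250/819)w+1000/117)((819/25)w+3276/25) + (0)
Last nonzero remainder: (819/25)w+3276/25. Dividing through by 819/25 gives the monic gcd w+4.
Cancel w+4 from numerator and denominator to get the reduced form.

(105+20w−5w²)/(35+6w+w²)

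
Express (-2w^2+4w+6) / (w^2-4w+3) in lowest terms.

Repeated division with remainder:
  -2w^2+4w+6 = (-2)(w^2-4w+3) + (-4w+12)
  w^2-4w+3 = (-(1/4)w+1/4)(-4w+12) + (0)
Last nonzero remainder: -4w+12. Dividing through by -4 gives the monic gcd w-3.
Cancel w-3 from numerator and denominator to get the reduced form.

(-2w-2)/(w-1)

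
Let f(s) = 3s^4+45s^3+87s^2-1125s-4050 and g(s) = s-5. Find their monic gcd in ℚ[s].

s-5

By polynomial division,
  3s^4+45s^3+87s^2-1125s-4050 = (3s^3+60s^2+387s+810)(s-5) + (0)
The last nonzero remainder s-5 is already monic.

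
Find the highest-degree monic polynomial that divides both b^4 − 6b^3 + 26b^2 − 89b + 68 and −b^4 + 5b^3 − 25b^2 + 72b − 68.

Euclidean algorithm in ℚ[b]:
  b^4 − 6b^3 + 26b^2 − 89b + 68 = (−1)(−b^4 + 5b^3 − 25b^2 + 72b − 68) + (−b^3 + b^2 − 17b)
  −b^4 + 5b^3 − 25b^2 + 72b − 68 = (b − 4)(−b^3 + b^2 − 17b) + (−4b^2 + 4b − 68)
  −b^3 + b^2 − 17b = ((1/4)b)(−4b^2 + 4b − 68) + (0)
Last nonzero remainder: −4b^2 + 4b − 68. Dividing through by −4 gives the monic gcd b^2 − b + 17.

b^2 − b + 17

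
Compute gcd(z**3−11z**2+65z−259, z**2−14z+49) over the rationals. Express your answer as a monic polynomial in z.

Apply the Euclidean algorithm:
  z**3−11z**2+65z−259 = (z+3)(z**2−14z+49) + (58z−406)
  z**2−14z+49 = ((1/58)z−7/58)(58z−406) + (0)
Last nonzero remainder: 58z−406. Dividing through by 58 gives the monic gcd z−7.

z−7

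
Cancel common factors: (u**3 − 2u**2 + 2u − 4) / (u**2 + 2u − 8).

(u**2 + 2)/(u + 4)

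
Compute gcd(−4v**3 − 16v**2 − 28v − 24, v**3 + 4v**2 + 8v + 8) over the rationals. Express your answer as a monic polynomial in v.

Repeated division with remainder:
  −4v**3 − 16v**2 − 28v − 24 = (−4)(v**3 + 4v**2 + 8v + 8) + (4v + 8)
  v**3 + 4v**2 + 8v + 8 = ((1/4)v**2 + (1/2)v + 1)(4v + 8) + (0)
Last nonzero remainder: 4v + 8. Dividing through by 4 gives the monic gcd v + 2.

v + 2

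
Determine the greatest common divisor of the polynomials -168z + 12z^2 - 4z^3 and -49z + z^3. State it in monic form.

Euclidean algorithm in ℚ[z]:
  -4z^3 + 12z^2 - 168z = (-4)(z^3 - 49z) + (12z^2 - 364z)
  z^3 - 49z = ((1/12)z + 91/36)(12z^2 - 364z) + ((7840/9)z)
  12z^2 - 364z = ((27/1960)z - 117/280)((7840/9)z) + (0)
Last nonzero remainder: (7840/9)z. Dividing through by 7840/9 gives the monic gcd z.

z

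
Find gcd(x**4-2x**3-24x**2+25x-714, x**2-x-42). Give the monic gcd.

x**2-x-42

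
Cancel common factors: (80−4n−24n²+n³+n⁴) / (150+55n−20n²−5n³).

(−8+6n−n²)/(−15+5n)

Repeated division with remainder:
  n⁴+n³−24n²−4n+80 = (−(1/5)n+3/5)(−5n³−20n²+55n+150) + (−n²−7n−10)
  −5n³−20n²+55n+150 = (5n−15)(−n²−7n−10) + (0)
Last nonzero remainder: −n²−7n−10. Dividing through by −1 gives the monic gcd n²+7n+10.
Cancel n²+7n+10 from numerator and denominator to get the reduced form.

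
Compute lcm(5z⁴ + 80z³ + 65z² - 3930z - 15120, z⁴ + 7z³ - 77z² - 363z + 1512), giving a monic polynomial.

z⁵ + 13z⁴ - 35z³ - 825z² - 666z + 9072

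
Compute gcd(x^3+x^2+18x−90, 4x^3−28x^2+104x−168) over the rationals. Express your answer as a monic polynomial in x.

Repeated division with remainder:
  x^3+x^2+18x−90 = (1/4)(4x^3−28x^2+104x−168) + (8x^2−8x−48)
  4x^3−28x^2+104x−168 = ((1/2)x−3)(8x^2−8x−48) + (104x−312)
  8x^2−8x−48 = ((1/13)x+2/13)(104x−312) + (0)
Last nonzero remainder: 104x−312. Dividing through by 104 gives the monic gcd x−3.

x−3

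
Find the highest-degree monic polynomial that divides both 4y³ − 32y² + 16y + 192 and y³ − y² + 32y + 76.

y + 2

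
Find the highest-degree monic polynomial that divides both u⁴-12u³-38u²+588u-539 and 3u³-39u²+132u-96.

u-1

By polynomial division,
  u⁴-12u³-38u²+588u-539 = ((1/3)u+1/3)(3u³-39u²+132u-96) + (-69u²+576u-507)
  3u³-39u²+132u-96 = (-(1/23)u+107/529)(-69u²+576u-507) + (-(3465/529)u+3465/529)
  -69u²+576u-507 = ((12167/1155)u-89401/1155)(-(3465/529)u+3465/529) + (0)
Last nonzero remainder: -(3465/529)u+3465/529. Dividing through by -3465/529 gives the monic gcd u-1.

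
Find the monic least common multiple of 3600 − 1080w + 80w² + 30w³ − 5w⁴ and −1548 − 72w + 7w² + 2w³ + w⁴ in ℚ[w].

Euclidean algorithm in ℚ[w]:
  −5w⁴ + 30w³ + 80w² − 1080w + 3600 = (−5)(w⁴ + 2w³ + 7w² − 72w − 1548) + (40w³ + 115w² − 1440w − 4140)
  w⁴ + 2w³ + 7w² − 72w − 1548 = ((1/40)w − 7/320)(40w³ + 115w² − 1440w − 4140) + ((2913/64)w² − 26217/16)
  40w³ + 115w² − 1440w − 4140 = ((2560/2913)w + 7360/2913)((2913/64)w² − 26217/16) + (0)
Last nonzero remainder: (2913/64)w² − 26217/16. Dividing through by 2913/64 gives the monic gcd w² − 36.
Then lcm(f, g) = f·g / gcd(f, g); expanding and making the result monic gives the answer.

−30960 + 7848w − 976w² − 74w³ + 15w⁴ − 4w⁵ + w⁶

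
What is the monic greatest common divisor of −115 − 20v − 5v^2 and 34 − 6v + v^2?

Apply the Euclidean algorithm:
  −5v^2 − 20v − 115 = (−5)(v^2 − 6v + 34) + (−50v + 55)
  v^2 − 6v + 34 = (−(1/50)v + 49/500)(−50v + 55) + (2861/100)
  −50v + 55 = (−(5000/2861)v + 5500/2861)(2861/100) + (0)
The last nonzero remainder is the constant 2861/100, so the polynomials are coprime and gcd = 1.

1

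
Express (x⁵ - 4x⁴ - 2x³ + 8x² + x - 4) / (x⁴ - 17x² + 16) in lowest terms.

(x² - 1)/(x + 4)

Repeated division with remainder:
  x⁵ - 4x⁴ - 2x³ + 8x² + x - 4 = (x - 4)(x⁴ - 17x² + 16) + (15x³ - 60x² - 15x + 60)
  x⁴ - 17x² + 16 = ((1/15)x + 4/15)(15x³ - 60x² - 15x + 60) + (0)
Last nonzero remainder: 15x³ - 60x² - 15x + 60. Dividing through by 15 gives the monic gcd x³ - 4x² - x + 4.
Cancel x³ - 4x² - x + 4 from numerator and denominator to get the reduced form.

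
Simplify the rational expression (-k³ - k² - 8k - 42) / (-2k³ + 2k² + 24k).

Apply the Euclidean algorithm:
  -k³ - k² - 8k - 42 = (1/2)(-2k³ + 2k² + 24k) + (-2k² - 20k - 42)
  -2k³ + 2k² + 24k = (k - 11)(-2k² - 20k - 42) + (-154k - 462)
  -2k² - 20k - 42 = ((1/77)k + 1/11)(-154k - 462) + (0)
Last nonzero remainder: -154k - 462. Dividing through by -154 gives the monic gcd k + 3.
Cancel k + 3 from numerator and denominator to get the reduced form.

(k² - 2k + 14)/(2k² - 8k)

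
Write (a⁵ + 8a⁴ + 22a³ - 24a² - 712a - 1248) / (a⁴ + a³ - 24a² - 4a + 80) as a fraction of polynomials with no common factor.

(a³ + 10a² + 50a + 156)/(a² + 3a - 10)

Repeated division with remainder:
  a⁵ + 8a⁴ + 22a³ - 24a² - 712a - 1248 = (a + 7)(a⁴ + a³ - 24a² - 4a + 80) + (39a³ + 148a² - 764a - 1808)
  a⁴ + a³ - 24a² - 4a + 80 = ((1/39)a - 109/1521)(39a³ + 148a² - 764a - 1808) + ((9424/1521)a² - (18848/1521)a - 75392/1521)
  39a³ + 148a² - 764a - 1808 = ((59319/9424)a + 171873/4712)((9424/1521)a² - (18848/1521)a - 75392/1521) + (0)
Last nonzero remainder: (9424/1521)a² - (18848/1521)a - 75392/1521. Dividing through by 9424/1521 gives the monic gcd a² - 2a - 8.
Cancel a² - 2a - 8 from numerator and denominator to get the reduced form.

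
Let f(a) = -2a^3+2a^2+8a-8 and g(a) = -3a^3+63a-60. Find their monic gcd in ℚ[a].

a-1

By polynomial division,
  -2a^3+2a^2+8a-8 = (2/3)(-3a^3+63a-60) + (2a^2-34a+32)
  -3a^3+63a-60 = (-(3/2)a-51/2)(2a^2-34a+32) + (-756a+756)
  2a^2-34a+32 = (-(1/378)a+8/189)(-756a+756) + (0)
Last nonzero remainder: -756a+756. Dividing through by -756 gives the monic gcd a-1.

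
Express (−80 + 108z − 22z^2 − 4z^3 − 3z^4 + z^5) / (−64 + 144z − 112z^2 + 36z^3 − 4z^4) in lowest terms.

Euclidean algorithm in ℚ[z]:
  z^5 − 3z^4 − 4z^3 − 22z^2 + 108z − 80 = (−(1/4)z − 3/2)(−4z^4 + 36z^3 − 112z^2 + 144z − 64) + (22z^3 − 154z^2 + 308z − 176)
  −4z^4 + 36z^3 − 112z^2 + 144z − 64 = (−(2/11)z + 4/11)(22z^3 − 154z^2 + 308z − 176) + (0)
Last nonzero remainder: 22z^3 − 154z^2 + 308z − 176. Dividing through by 22 gives the monic gcd z^3 − 7z^2 + 14z − 8.
Cancel z^3 − 7z^2 + 14z − 8 from numerator and denominator to get the reduced form.

(−10 − 4z − z^2)/(−8 + 4z)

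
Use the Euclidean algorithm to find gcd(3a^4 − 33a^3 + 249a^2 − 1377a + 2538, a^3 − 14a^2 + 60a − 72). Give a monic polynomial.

Apply the Euclidean algorithm:
  3a^4 − 33a^3 + 249a^2 − 1377a + 2538 = (3a + 9)(a^3 − 14a^2 + 60a − 72) + (195a^2 − 1701a + 3186)
  a^3 − 14a^2 + 60a − 72 = ((1/195)a − 343/12675)(195a^2 − 1701a + 3186) + (−(10011/4225)a + 60066/4225)
  195a^2 − 1701a + 3186 = (−(274625/3337)a + 747825/3337)(−(10011/4225)a + 60066/4225) + (0)
Last nonzero remainder: −(10011/4225)a + 60066/4225. Dividing through by −10011/4225 gives the monic gcd a − 6.

a − 6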